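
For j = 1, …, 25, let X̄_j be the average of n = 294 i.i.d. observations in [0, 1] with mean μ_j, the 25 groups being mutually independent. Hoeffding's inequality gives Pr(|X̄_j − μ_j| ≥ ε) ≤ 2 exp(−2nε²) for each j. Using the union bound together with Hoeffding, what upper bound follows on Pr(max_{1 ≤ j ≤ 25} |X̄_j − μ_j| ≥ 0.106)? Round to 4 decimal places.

Per-experiment Hoeffding bound: 2·exp(−2·294·0.106²) = 2·exp(−6.60677) = 0.0027024.
Union bound over 25 events: 25·0.0027024 = 0.06756.

0.0676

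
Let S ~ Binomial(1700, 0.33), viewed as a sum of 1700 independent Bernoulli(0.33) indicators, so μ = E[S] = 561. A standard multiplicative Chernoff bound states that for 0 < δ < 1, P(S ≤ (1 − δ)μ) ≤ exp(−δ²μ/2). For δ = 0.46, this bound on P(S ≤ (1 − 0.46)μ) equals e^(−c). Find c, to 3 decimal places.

c = δ²μ/2 = 0.46²·561/2 = 59.3538.

59.354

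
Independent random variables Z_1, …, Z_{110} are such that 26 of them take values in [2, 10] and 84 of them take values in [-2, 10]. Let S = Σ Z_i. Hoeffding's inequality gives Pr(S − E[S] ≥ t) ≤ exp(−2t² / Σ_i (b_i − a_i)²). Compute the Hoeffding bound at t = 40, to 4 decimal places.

0.7925

Σ(b_i − a_i)² = 26·8² + 84·12² = 13760.
Exponent = 2·40² / 13760 = 0.23256.
Bound = exp(−0.23256) = 0.79250.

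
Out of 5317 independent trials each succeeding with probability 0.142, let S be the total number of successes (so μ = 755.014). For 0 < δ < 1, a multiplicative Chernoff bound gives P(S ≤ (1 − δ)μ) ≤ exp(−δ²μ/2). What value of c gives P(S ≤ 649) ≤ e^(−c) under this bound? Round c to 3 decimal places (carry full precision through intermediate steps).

7.443

Write 649 = (1 − δ)μ, so δ = 1 − 649/755.014 = 0.1404133…
Then the exponent is δ²μ/2 = (μ − 649)²/(2μ) = 7.442887.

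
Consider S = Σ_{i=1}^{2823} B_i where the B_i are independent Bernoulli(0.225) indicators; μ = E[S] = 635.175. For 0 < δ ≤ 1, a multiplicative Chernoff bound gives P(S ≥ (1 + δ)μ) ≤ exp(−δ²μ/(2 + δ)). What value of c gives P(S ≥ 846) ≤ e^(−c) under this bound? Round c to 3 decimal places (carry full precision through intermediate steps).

Write 846 = (1 + δ)μ, so δ = 846/635.175 − 1 = 0.3319164…
Then the exponent is δ²μ/(2 + δ) = (846 − μ)² / (μ·(2 + δ)) = 30.008055.

30.008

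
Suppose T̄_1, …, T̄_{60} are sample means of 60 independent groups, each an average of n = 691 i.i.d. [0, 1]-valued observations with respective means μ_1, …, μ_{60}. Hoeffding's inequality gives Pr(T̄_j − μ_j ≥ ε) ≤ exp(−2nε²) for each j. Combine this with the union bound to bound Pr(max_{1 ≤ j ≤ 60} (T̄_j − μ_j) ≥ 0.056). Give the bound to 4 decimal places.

0.7869

Per-experiment Hoeffding bound: exp(−2·691·0.056²) = exp(−4.33395) = 0.013116.
Union bound over 60 events: 60·0.013116 = 0.78694.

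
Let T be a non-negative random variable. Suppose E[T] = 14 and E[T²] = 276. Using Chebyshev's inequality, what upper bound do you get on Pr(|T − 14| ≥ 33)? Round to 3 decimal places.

Var(T) = E[T²] − (E[T])² = 276 − 196 = 80.
Chebyshev's inequality: Pr(|T − μ| ≥ t) ≤ Var(T)/t² = 80/1089 = 0.0735.

0.073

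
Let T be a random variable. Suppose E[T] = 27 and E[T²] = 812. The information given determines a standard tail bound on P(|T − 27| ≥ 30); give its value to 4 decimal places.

0.0922

The first two moments determine the variance, so Chebyshev's inequality is the sharpest standard bound available.
Var(T) = E[T²] − (E[T])² = 812 − 729 = 83.
Chebyshev's inequality: P(|T − μ| ≥ t) ≤ Var(T)/t² = 83/900 = 0.0922.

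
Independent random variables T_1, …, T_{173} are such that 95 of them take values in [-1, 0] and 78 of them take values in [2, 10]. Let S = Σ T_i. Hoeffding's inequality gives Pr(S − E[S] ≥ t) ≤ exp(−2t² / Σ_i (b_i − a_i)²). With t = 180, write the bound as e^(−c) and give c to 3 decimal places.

Σ(b_i − a_i)² = 95·1² + 78·8² = 5087.
c = 2t² / 5087 = 2·180² / 5087 = 12.7384.

12.738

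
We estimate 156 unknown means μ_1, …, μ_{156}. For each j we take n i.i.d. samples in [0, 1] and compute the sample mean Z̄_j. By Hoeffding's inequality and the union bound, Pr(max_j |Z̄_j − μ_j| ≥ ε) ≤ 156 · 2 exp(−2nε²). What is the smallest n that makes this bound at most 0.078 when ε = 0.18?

Need 2·156·exp(−2nε²) ≤ 0.078, i.e. exp(−2nε²) ≤ 0.078/312.
So 2nε² ≥ ln(312/0.078) = 8.294050.
Hence n ≥ 8.294050/(2·0.18²) = 127.995.
The smallest integer n is 128.

128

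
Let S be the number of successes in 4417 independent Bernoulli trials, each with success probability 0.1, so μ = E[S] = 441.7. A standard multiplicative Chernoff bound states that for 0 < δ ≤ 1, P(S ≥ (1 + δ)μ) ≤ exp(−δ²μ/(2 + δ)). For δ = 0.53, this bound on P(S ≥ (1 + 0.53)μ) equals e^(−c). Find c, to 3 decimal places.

49.041

c = δ²μ/(2 + δ) = 0.53²·441.7/(2 + 0.53) = 49.0409.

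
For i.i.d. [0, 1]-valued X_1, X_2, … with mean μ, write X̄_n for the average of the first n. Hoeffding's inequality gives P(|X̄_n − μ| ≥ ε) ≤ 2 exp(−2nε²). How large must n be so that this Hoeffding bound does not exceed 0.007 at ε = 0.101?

Require 2·exp(−2nε²) ≤ 0.007, i.e. 2nε² ≥ ln(2/0.007) = 5.654992.
So n ≥ 5.654992 / (2·0.101²) = 277.178.
The smallest integer n is 278.

278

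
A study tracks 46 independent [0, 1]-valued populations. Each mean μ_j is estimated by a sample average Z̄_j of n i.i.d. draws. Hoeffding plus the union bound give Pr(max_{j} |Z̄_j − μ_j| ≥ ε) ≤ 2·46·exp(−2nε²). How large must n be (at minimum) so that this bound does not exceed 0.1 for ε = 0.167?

123

Need 2·46·exp(−2nε²) ≤ 0.1, i.e. exp(−2nε²) ≤ 0.1/92.
So 2nε² ≥ ln(92/0.1) = 6.824374.
Hence n ≥ 6.824374/(2·0.167²) = 122.349.
The smallest integer n is 123.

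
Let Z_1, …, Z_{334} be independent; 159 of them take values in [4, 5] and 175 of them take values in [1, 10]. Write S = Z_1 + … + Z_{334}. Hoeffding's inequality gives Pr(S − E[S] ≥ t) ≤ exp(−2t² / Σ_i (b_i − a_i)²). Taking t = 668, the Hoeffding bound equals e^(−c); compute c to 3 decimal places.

Σ(b_i − a_i)² = 159·1² + 175·9² = 14334.
c = 2t² / 14334 = 2·668² / 14334 = 62.2609.

62.261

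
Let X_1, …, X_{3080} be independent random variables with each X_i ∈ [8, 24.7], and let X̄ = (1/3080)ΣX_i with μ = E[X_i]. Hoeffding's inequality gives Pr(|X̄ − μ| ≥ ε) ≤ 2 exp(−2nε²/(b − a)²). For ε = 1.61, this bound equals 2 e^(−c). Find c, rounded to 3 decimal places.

57.253

c = 2nε²/(b − a)² = 2·3080·1.61² / 16.7² = 57.2532.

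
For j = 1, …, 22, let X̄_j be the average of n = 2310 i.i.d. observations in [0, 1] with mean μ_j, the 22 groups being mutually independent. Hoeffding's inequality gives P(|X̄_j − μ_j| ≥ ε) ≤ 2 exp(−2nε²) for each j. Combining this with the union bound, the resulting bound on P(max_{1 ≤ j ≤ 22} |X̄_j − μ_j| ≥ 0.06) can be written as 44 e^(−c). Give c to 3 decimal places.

Union bound over the 22 events: P(max_{1 ≤ j ≤ 22} |X̄_j − μ_j| ≥ 0.06) ≤ 22·2·exp(−2nε²) = 44 exp(−2·2310·0.06²).
So c = 2·2310·0.06² = 16.6320.

16.632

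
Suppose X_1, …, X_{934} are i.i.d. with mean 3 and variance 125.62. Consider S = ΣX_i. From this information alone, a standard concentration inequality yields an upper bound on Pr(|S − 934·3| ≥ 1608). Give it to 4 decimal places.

0.0454

With mean and variance of each term known, Chebyshev's inequality bounds the deviation of the sum (or sample mean).
Var(S) = n·Var(X_i) = 934·125.62 = 117329.08.
Chebyshev: Pr(|S − 934·3| ≥ 1608) ≤ Var(S)/1608² = 117329.08/2585664 = 0.0454.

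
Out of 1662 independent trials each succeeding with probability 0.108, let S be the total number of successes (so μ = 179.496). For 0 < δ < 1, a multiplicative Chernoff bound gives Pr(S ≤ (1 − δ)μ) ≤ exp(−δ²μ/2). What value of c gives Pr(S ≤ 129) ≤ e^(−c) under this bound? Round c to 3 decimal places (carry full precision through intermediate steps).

7.103

Write 129 = (1 − δ)μ, so δ = 1 − 129/179.496 = 0.281321…
Then the exponent is δ²μ/2 = (μ − 129)²/(2μ) = 7.102793.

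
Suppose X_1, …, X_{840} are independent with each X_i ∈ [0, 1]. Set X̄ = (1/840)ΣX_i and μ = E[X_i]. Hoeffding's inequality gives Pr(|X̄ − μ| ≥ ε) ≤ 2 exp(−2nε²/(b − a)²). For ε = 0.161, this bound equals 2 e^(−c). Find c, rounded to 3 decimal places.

c = 2nε²/(b − a)² = 2·840·0.161² / 1² = 43.5473.

43.547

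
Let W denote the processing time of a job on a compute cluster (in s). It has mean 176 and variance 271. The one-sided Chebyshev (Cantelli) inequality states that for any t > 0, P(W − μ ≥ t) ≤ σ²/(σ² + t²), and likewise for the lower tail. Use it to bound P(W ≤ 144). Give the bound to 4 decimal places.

0.2093

Here σ² = 271 and t = 32, so σ² + t² = 1295.
Cantelli's bound: 271/1295 = 0.2093.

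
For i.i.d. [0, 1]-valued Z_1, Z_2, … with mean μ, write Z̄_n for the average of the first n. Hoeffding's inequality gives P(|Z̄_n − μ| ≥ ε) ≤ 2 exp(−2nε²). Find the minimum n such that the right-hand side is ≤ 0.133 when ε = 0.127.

Require 2·exp(−2nε²) ≤ 0.133, i.e. 2nε² ≥ ln(2/0.133) = 2.710553.
So n ≥ 2.710553 / (2·0.127²) = 84.027.
The smallest integer n is 85.

85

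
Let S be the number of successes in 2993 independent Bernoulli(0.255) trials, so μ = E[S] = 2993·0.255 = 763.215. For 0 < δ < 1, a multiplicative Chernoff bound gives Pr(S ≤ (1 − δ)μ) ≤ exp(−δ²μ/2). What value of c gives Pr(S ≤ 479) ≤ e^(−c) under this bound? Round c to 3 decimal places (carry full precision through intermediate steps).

52.920

Write 479 = (1 − δ)μ, so δ = 1 − 479/763.215 = 0.3723918…
Then the exponent is δ²μ/2 = (μ − 479)²/(2μ) = 52.919666.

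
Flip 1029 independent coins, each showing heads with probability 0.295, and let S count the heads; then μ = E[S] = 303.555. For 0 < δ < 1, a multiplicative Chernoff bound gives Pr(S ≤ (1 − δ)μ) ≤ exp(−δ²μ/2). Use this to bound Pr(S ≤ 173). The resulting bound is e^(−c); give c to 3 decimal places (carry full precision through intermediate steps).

Write 173 = (1 − δ)μ, so δ = 1 − 173/303.555 = 0.4300868…
Then the exponent is δ²μ/2 = (μ − 173)²/(2μ) = 28.074991.

28.075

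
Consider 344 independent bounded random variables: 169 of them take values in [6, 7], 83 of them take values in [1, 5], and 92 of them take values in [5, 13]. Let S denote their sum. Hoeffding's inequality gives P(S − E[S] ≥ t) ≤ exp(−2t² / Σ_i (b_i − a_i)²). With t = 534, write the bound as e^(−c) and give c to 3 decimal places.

Σ(b_i − a_i)² = 169·1² + 83·4² + 92·8² = 7385.
c = 2t² / 7385 = 2·534² / 7385 = 77.2257.

77.226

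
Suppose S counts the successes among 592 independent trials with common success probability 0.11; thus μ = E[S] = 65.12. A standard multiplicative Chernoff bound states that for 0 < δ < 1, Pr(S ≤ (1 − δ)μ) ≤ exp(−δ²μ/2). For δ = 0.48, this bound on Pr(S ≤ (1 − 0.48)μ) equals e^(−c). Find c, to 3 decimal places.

c = δ²μ/2 = 0.48²·65.12/2 = 7.5018.

7.502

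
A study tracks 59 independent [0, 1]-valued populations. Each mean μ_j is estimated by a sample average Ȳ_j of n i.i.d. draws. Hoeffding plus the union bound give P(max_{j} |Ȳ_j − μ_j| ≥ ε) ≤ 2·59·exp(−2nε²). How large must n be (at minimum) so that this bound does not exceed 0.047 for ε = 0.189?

110

Need 2·59·exp(−2nε²) ≤ 0.047, i.e. exp(−2nε²) ≤ 0.047/118.
So 2nε² ≥ ln(118/0.047) = 7.828292.
Hence n ≥ 7.828292/(2·0.189²) = 109.575.
The smallest integer n is 110.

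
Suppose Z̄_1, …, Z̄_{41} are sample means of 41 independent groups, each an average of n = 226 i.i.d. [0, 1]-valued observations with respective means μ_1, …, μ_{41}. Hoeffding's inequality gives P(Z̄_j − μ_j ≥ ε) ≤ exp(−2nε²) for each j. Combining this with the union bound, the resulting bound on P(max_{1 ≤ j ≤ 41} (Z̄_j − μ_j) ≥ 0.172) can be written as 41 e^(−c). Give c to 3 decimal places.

Union bound over the 41 events: P(max_{1 ≤ j ≤ 41} (Z̄_j − μ_j) ≥ 0.172) ≤ 41·exp(−2nε²) = 41 exp(−2·226·0.172²).
So c = 2·226·0.172² = 13.3720.

13.372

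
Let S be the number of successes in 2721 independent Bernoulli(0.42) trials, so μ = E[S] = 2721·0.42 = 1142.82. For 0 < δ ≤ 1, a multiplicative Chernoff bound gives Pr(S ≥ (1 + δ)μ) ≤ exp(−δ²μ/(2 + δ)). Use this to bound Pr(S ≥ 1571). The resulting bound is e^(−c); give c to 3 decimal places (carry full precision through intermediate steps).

Write 1571 = (1 + δ)μ, so δ = 1571/1142.82 − 1 = 0.3746697…
Then the exponent is δ²μ/(2 + δ) = (1571 − μ)² / (μ·(2 + δ)) = 67.557212.

67.557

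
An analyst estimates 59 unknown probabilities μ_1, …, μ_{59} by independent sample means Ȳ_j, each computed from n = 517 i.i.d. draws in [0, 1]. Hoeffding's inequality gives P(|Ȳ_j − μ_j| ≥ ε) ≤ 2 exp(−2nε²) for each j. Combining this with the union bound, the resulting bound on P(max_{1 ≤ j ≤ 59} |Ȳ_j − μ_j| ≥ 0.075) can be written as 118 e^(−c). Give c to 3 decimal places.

Union bound over the 59 events: P(max_{1 ≤ j ≤ 59} |Ȳ_j − μ_j| ≥ 0.075) ≤ 59·2·exp(−2nε²) = 118 exp(−2·517·0.075²).
So c = 2·517·0.075² = 5.8163.

5.816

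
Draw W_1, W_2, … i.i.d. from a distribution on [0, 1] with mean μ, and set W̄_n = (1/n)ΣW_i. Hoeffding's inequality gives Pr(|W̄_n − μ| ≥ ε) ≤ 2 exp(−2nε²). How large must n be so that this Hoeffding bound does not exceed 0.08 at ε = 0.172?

Require 2·exp(−2nε²) ≤ 0.08, i.e. 2nε² ≥ ln(2/0.08) = 3.218876.
So n ≥ 3.218876 / (2·0.172²) = 54.402.
The smallest integer n is 55.

55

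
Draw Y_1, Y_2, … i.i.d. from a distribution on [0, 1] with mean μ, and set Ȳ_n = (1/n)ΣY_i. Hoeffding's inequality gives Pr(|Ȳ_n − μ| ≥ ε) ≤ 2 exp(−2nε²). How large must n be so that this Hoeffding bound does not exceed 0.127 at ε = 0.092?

Require 2·exp(−2nε²) ≤ 0.127, i.e. 2nε² ≥ ln(2/0.127) = 2.756715.
So n ≥ 2.756715 / (2·0.092²) = 162.849.
The smallest integer n is 163.

163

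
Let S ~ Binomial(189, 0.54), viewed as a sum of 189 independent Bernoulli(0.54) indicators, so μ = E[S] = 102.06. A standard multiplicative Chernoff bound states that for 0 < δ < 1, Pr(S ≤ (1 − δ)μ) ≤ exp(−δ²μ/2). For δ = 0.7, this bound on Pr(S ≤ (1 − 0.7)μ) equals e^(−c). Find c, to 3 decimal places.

c = δ²μ/2 = 0.7²·102.06/2 = 25.0047.

25.005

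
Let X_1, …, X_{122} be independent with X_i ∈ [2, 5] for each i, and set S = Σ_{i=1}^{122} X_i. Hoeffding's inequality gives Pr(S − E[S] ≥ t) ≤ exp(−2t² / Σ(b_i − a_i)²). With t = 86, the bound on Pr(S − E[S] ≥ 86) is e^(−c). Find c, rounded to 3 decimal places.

13.472

Σ(b_i − a_i)² = 122·(3)² = 1098.
c = 2t²/1098 = 2·86²/1098 = 13.4718.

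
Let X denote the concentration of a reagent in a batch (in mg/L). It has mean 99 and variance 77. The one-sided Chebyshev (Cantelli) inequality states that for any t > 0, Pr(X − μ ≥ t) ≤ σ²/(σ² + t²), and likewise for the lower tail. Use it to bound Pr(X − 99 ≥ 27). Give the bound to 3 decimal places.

0.096

Here σ² = 77 and t = 27, so σ² + t² = 806.
Cantelli's bound: 77/806 = 0.0955.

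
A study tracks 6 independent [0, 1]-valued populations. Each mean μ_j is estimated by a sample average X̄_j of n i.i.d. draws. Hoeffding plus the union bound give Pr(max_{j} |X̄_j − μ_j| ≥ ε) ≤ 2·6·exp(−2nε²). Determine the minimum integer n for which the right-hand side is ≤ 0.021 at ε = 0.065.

Need 2·6·exp(−2nε²) ≤ 0.021, i.e. exp(−2nε²) ≤ 0.021/12.
So 2nε² ≥ ln(12/0.021) = 6.348139.
Hence n ≥ 6.348139/(2·0.065²) = 751.259.
The smallest integer n is 752.

752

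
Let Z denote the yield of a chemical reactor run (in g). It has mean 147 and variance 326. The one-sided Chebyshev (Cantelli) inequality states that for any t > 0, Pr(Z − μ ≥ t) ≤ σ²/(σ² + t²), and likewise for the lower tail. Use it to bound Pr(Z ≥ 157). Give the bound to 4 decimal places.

Here σ² = 326 and t = 10, so σ² + t² = 426.
Cantelli's bound: 326/426 = 0.7653.

0.7653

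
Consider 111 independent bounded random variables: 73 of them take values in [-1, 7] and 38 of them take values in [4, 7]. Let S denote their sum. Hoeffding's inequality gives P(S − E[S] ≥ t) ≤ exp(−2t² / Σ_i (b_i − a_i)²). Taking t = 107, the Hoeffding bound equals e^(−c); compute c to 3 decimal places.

Σ(b_i − a_i)² = 73·8² + 38·3² = 5014.
c = 2t² / 5014 = 2·107² / 5014 = 4.5668.

4.567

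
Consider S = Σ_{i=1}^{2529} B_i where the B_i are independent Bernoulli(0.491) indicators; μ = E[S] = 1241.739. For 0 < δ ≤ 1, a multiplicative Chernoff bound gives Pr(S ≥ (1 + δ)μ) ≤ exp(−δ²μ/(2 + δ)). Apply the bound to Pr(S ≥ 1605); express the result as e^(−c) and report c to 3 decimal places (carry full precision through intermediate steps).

Write 1605 = (1 + δ)μ, so δ = 1605/1241.739 − 1 = 0.2925422…
Then the exponent is δ²μ/(2 + δ) = (1605 − μ)² / (μ·(2 + δ)) = 46.354286.

46.354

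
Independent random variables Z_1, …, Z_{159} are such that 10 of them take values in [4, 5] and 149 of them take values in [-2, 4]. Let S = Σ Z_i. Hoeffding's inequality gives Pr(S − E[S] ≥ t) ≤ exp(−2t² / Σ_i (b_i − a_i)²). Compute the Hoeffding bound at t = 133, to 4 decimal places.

0.0014

Σ(b_i − a_i)² = 10·1² + 149·6² = 5374.
Exponent = 2·133² / 5374 = 6.58318.
Bound = exp(−6.58318) = 0.00138.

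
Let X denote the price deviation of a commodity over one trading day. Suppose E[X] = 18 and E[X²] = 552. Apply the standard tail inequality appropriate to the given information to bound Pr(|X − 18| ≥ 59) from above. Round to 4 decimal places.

The first two moments determine the variance, so Chebyshev's inequality is the sharpest standard bound available.
Var(X) = E[X²] − (E[X])² = 552 − 324 = 228.
Chebyshev's inequality: Pr(|X − μ| ≥ t) ≤ Var(X)/t² = 228/3481 = 0.0655.

0.0655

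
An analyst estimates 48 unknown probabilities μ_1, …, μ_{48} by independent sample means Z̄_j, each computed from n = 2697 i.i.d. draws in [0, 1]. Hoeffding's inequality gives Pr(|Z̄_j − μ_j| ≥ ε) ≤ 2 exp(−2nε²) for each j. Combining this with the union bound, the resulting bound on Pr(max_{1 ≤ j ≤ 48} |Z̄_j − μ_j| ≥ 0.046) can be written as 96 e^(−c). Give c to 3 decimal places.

11.414

Union bound over the 48 events: Pr(max_{1 ≤ j ≤ 48} |Z̄_j − μ_j| ≥ 0.046) ≤ 48·2·exp(−2nε²) = 96 exp(−2·2697·0.046²).
So c = 2·2697·0.046² = 11.4137.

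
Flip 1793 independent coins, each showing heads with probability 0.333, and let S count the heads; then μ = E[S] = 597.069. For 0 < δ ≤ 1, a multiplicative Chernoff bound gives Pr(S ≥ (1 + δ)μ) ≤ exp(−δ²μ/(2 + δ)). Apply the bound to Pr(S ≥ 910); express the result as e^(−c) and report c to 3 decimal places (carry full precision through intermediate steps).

64.978

Write 910 = (1 + δ)μ, so δ = 910/597.069 − 1 = 0.524112…
Then the exponent is δ²μ/(2 + δ) = (910 − μ)² / (μ·(2 + δ)) = 64.977656.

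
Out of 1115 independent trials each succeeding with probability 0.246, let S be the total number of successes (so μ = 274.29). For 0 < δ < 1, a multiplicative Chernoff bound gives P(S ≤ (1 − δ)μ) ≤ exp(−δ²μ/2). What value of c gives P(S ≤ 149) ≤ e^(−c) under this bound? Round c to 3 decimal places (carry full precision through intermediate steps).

28.615

Write 149 = (1 − δ)μ, so δ = 1 − 149/274.29 = 0.4567793…
Then the exponent is δ²μ/2 = (μ − 149)²/(2μ) = 28.614941.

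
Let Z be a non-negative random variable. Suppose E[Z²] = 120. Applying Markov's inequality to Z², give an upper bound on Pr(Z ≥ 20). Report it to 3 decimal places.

Since Z ≥ 0, the event {Z ≥ 20} is the same as {Z² ≥ 400}.
Markov's inequality applied to Z² gives Pr(Z² ≥ 400) ≤ E[Z²]/400 = 120/400 = 0.3000.

0.300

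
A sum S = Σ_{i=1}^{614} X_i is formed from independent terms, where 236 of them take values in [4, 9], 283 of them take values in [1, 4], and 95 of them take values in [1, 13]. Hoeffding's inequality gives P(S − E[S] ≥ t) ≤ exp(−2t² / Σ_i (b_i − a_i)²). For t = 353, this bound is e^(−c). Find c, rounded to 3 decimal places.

Σ(b_i − a_i)² = 236·5² + 283·3² + 95·12² = 22127.
c = 2t² / 22127 = 2·353² / 22127 = 11.2631.

11.263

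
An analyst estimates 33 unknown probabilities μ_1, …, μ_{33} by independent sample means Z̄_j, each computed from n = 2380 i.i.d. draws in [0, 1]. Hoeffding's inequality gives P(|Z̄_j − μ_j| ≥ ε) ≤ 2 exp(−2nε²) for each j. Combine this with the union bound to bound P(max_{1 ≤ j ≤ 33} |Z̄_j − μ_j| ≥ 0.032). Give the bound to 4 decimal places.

0.5043

Per-experiment Hoeffding bound: 2·exp(−2·2380·0.032²) = 2·exp(−4.87424) = 0.015282.
Union bound over 33 events: 33·0.015282 = 0.50430.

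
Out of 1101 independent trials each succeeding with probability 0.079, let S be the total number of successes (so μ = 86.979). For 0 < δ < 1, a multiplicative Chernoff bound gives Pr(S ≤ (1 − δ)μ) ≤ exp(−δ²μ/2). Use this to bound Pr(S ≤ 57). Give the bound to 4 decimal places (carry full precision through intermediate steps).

Write 57 = (1 − δ)μ, so δ = 1 − 57/86.979 = 0.3446694…
Then the exponent is δ²μ/2 = (μ − 57)²/(2μ) = 5.166422.
Bound = exp(−5.166422) = 0.00570.

0.0057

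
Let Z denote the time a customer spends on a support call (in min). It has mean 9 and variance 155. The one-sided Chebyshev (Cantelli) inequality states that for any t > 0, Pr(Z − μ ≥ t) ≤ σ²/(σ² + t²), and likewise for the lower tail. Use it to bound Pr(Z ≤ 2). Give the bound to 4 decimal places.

0.7598

Here σ² = 155 and t = 7, so σ² + t² = 204.
Cantelli's bound: 155/204 = 0.7598.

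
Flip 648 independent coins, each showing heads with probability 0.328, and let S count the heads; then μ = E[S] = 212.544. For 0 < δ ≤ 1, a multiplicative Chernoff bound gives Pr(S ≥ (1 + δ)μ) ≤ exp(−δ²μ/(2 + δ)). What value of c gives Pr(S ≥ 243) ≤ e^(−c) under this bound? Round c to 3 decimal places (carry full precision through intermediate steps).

2.036

Write 243 = (1 + δ)μ, so δ = 243/212.544 − 1 = 0.1432927…
Then the exponent is δ²μ/(2 + δ) = (243 − μ)² / (μ·(2 + δ)) = 2.036176.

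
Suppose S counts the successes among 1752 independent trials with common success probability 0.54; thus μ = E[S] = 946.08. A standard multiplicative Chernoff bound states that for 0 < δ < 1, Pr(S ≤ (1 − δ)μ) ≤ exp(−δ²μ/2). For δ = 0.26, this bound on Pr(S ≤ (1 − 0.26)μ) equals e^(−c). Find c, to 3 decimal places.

c = δ²μ/2 = 0.26²·946.08/2 = 31.9775.

31.978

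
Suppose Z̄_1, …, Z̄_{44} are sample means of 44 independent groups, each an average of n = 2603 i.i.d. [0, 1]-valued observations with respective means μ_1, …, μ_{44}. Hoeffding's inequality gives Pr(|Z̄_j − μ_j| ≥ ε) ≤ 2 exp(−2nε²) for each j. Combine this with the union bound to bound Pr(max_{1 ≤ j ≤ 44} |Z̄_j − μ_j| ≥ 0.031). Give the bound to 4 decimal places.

0.5912

Per-experiment Hoeffding bound: 2·exp(−2·2603·0.031²) = 2·exp(−5.00297) = 0.013436.
Union bound over 44 events: 44·0.013436 = 0.59118.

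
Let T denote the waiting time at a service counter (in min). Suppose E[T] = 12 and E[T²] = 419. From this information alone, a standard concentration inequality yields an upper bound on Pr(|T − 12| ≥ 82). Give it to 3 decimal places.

0.041

The first two moments determine the variance, so Chebyshev's inequality is the sharpest standard bound available.
Var(T) = E[T²] − (E[T])² = 419 − 144 = 275.
Chebyshev's inequality: Pr(|T − μ| ≥ t) ≤ Var(T)/t² = 275/6724 = 0.0409.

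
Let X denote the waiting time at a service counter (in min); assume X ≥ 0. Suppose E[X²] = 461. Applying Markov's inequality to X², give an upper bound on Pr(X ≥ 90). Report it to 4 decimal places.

Since X ≥ 0, the event {X ≥ 90} is the same as {X² ≥ 8100}.
Markov's inequality applied to X² gives Pr(X² ≥ 8100) ≤ E[X²]/8100 = 461/8100 = 0.0569.

0.0569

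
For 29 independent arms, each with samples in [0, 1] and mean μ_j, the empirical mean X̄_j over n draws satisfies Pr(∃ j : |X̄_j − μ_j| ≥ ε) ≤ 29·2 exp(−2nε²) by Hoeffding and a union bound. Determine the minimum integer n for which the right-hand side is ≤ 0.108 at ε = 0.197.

Need 2·29·exp(−2nε²) ≤ 0.108, i.e. exp(−2nε²) ≤ 0.108/58.
So 2nε² ≥ ln(58/0.108) = 6.286067.
Hence n ≥ 6.286067/(2·0.197²) = 80.987.
The smallest integer n is 81.

81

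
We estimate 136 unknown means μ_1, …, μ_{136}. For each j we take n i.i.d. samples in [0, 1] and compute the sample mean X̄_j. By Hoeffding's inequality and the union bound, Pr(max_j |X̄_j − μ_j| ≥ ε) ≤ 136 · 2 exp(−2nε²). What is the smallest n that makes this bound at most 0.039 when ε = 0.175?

Need 2·136·exp(−2nε²) ≤ 0.039, i.e. exp(−2nε²) ≤ 0.039/272.
So 2nε² ≥ ln(272/0.039) = 8.849996.
Hence n ≥ 8.849996/(2·0.175²) = 144.490.
The smallest integer n is 145.

145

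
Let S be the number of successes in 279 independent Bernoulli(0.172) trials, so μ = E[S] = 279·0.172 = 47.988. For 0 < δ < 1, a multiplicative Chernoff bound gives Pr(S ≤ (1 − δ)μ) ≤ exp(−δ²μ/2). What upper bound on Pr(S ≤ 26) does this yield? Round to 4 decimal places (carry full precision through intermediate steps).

0.0065

Write 26 = (1 − δ)μ, so δ = 1 − 26/47.988 = 0.4581979…
Then the exponent is δ²μ/2 = (μ − 26)²/(2μ) = 5.037428.
Bound = exp(−5.037428) = 0.00649.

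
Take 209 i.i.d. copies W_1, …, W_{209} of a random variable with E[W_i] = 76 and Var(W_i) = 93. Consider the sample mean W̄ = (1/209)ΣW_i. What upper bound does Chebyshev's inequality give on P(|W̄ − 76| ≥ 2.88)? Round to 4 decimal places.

0.0536

Var(W̄) = Var(W_i)/n = 93/209 = 0.44498.
Chebyshev: P(|W̄ − 76| ≥ 2.88) ≤ Var(W̄)/(2.88)² = 93/(209·2.88²) = 0.0536.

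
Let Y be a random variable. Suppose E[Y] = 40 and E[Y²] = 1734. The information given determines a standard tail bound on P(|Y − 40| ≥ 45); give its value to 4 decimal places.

0.0662

The first two moments determine the variance, so Chebyshev's inequality is the sharpest standard bound available.
Var(Y) = E[Y²] − (E[Y])² = 1734 − 1600 = 134.
Chebyshev's inequality: P(|Y − μ| ≥ t) ≤ Var(Y)/t² = 134/2025 = 0.0662.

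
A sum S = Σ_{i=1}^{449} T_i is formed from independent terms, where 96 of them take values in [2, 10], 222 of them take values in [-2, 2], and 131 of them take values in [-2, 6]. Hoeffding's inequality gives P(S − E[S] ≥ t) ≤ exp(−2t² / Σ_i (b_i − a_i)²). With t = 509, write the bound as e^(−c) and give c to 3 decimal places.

28.659

Σ(b_i − a_i)² = 96·8² + 222·4² + 131·8² = 18080.
c = 2t² / 18080 = 2·509² / 18080 = 28.6594.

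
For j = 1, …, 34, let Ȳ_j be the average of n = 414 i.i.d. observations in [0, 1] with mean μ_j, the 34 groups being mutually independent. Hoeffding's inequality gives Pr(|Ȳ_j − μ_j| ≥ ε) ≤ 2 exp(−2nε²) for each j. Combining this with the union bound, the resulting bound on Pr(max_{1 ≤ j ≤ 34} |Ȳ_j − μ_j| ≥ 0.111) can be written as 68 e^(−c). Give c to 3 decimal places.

10.202

Union bound over the 34 events: Pr(max_{1 ≤ j ≤ 34} |Ȳ_j − μ_j| ≥ 0.111) ≤ 34·2·exp(−2nε²) = 68 exp(−2·414·0.111²).
So c = 2·414·0.111² = 10.2018.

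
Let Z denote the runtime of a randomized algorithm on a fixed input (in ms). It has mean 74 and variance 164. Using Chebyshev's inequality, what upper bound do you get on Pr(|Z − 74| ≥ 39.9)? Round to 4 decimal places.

0.1030

Chebyshev: Pr(|Z − μ| ≥ t) ≤ Var(Z)/t².
Bound = 164 / 1592.01 = 0.1030.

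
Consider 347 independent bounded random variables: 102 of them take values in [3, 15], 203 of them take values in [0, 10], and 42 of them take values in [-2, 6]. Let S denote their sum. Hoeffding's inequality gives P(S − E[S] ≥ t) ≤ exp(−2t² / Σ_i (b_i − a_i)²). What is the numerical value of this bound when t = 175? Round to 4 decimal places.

Σ(b_i − a_i)² = 102·12² + 203·10² + 42·8² = 37676.
Exponent = 2·175² / 37676 = 1.62570.
Bound = exp(−1.62570) = 0.19677.

0.1968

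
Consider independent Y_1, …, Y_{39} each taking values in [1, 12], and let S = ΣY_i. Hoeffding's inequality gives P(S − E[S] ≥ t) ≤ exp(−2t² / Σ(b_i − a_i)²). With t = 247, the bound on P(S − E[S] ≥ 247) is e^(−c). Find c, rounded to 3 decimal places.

25.857

Σ(b_i − a_i)² = 39·(11)² = 4719.
c = 2t²/4719 = 2·247²/4719 = 25.8567.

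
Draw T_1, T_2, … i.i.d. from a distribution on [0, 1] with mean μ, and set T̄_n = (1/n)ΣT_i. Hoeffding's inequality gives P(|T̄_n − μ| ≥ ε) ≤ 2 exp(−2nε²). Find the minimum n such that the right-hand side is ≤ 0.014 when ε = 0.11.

206

Require 2·exp(−2nε²) ≤ 0.014, i.e. 2nε² ≥ ln(2/0.014) = 4.961845.
So n ≥ 4.961845 / (2·0.11²) = 205.035.
The smallest integer n is 206.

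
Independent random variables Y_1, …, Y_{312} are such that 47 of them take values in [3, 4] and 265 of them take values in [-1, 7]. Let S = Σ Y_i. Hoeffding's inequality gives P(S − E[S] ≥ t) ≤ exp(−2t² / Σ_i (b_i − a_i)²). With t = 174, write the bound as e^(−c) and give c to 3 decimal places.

Σ(b_i − a_i)² = 47·1² + 265·8² = 17007.
c = 2t² / 17007 = 2·174² / 17007 = 3.5604.

3.560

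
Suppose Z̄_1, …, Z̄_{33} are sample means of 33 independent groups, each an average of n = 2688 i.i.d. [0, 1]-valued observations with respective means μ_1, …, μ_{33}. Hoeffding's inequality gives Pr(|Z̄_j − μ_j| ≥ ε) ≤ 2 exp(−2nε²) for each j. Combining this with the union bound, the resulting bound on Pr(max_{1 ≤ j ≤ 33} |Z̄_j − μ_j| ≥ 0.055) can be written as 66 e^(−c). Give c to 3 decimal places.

16.262

Union bound over the 33 events: Pr(max_{1 ≤ j ≤ 33} |Z̄_j − μ_j| ≥ 0.055) ≤ 33·2·exp(−2nε²) = 66 exp(−2·2688·0.055²).
So c = 2·2688·0.055² = 16.2624.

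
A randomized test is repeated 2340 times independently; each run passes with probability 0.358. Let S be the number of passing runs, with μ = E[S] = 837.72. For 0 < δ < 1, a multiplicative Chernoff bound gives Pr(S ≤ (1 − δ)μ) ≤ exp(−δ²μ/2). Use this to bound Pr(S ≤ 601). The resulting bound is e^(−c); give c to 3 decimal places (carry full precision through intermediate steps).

33.446

Write 601 = (1 − δ)μ, so δ = 1 − 601/837.72 = 0.2825765…
Then the exponent is δ²μ/2 = (μ − 601)²/(2μ) = 33.445757.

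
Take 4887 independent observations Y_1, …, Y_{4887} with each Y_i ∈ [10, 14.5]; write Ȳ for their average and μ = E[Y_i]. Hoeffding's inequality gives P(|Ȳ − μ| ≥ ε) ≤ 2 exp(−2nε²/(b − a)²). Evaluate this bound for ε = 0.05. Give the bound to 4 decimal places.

0.5984

Exponent: 2nε²/(b − a)² = 2·4887·0.05² / 4.5² = 1.20667.
Bound = 2·exp(−1.20667) = 0.59839.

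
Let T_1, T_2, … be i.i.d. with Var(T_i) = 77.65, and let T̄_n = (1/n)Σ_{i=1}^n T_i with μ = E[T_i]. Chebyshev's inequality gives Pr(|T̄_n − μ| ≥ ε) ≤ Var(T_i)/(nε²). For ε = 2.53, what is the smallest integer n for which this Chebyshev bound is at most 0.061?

199

Require 77.65/(n·2.53²) ≤ 0.061, i.e. n ≥ 77.65/(0.061·2.53²) = 198.871.
The smallest integer n is 199.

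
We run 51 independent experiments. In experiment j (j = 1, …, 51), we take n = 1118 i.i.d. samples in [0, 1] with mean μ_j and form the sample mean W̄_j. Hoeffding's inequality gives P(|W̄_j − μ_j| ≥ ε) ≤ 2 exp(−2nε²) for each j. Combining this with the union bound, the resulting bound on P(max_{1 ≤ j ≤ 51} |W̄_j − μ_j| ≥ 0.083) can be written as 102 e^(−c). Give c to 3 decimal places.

Union bound over the 51 events: P(max_{1 ≤ j ≤ 51} |W̄_j − μ_j| ≥ 0.083) ≤ 51·2·exp(−2nε²) = 102 exp(−2·1118·0.083²).
So c = 2·1118·0.083² = 15.4038.

15.404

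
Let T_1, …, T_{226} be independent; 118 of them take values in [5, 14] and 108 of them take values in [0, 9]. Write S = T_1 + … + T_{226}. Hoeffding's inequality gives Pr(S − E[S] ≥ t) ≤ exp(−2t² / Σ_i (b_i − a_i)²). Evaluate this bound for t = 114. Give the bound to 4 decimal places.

0.2417

Σ(b_i − a_i)² = 118·9² + 108·9² = 18306.
Exponent = 2·114² / 18306 = 1.41986.
Bound = exp(−1.41986) = 0.24175.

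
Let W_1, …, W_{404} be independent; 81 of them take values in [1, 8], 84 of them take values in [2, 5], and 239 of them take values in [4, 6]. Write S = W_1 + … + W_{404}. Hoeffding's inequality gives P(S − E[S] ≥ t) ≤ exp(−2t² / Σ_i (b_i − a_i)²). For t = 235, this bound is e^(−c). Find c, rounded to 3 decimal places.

19.442

Σ(b_i − a_i)² = 81·7² + 84·3² + 239·2² = 5681.
c = 2t² / 5681 = 2·235² / 5681 = 19.4420.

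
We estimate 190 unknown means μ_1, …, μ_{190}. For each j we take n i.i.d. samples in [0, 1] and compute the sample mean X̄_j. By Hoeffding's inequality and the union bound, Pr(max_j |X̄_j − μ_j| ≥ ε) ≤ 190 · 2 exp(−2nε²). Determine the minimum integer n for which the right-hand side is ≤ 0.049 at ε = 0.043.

Need 2·190·exp(−2nε²) ≤ 0.049, i.e. exp(−2nε²) ≤ 0.049/380.
So 2nε² ≥ ln(380/0.049) = 8.956106.
Hence n ≥ 8.956106/(2·0.043²) = 2421.878.
The smallest integer n is 2422.

2422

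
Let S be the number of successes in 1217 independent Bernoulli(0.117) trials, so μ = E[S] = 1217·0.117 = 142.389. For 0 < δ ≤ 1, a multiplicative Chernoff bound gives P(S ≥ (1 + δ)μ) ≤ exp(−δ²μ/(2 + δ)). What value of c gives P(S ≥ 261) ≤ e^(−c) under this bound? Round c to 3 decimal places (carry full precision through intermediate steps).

34.876

Write 261 = (1 + δ)μ, so δ = 261/142.389 − 1 = 0.8330068…
Then the exponent is δ²μ/(2 + δ) = (261 − μ)² / (μ·(2 + δ)) = 34.875937.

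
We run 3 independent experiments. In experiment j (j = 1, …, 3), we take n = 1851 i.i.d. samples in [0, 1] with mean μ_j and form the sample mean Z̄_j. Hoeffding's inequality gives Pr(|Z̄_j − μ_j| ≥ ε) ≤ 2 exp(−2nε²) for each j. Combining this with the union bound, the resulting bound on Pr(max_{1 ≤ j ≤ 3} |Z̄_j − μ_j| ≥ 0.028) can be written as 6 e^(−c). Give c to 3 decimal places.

Union bound over the 3 events: Pr(max_{1 ≤ j ≤ 3} |Z̄_j − μ_j| ≥ 0.028) ≤ 3·2·exp(−2nε²) = 6 exp(−2·1851·0.028²).
So c = 2·1851·0.028² = 2.9024.

2.902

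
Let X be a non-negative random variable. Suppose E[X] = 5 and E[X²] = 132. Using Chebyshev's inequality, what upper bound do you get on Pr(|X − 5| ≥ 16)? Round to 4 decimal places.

Var(X) = E[X²] − (E[X])² = 132 − 25 = 107.
Chebyshev's inequality: Pr(|X − μ| ≥ t) ≤ Var(X)/t² = 107/256 = 0.4180.

0.4180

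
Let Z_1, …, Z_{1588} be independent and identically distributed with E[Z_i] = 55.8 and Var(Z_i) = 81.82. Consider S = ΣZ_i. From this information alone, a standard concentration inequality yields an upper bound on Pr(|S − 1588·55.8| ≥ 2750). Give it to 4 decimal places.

With mean and variance of each term known, Chebyshev's inequality bounds the deviation of the sum (or sample mean).
Var(S) = n·Var(Z_i) = 1588·81.82 = 129930.16.
Chebyshev: Pr(|S − 1588·55.8| ≥ 2750) ≤ Var(S)/2750² = 129930.16/7562500 = 0.0172.

0.0172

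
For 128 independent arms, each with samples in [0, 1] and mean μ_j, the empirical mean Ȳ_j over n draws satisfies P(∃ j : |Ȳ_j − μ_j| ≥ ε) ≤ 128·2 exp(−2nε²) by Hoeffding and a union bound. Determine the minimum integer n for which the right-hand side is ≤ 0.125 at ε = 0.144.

Need 2·128·exp(−2nε²) ≤ 0.125, i.e. exp(−2nε²) ≤ 0.125/256.
So 2nε² ≥ ln(256/0.125) = 7.624619.
Hence n ≥ 7.624619/(2·0.144²) = 183.850.
The smallest integer n is 184.

184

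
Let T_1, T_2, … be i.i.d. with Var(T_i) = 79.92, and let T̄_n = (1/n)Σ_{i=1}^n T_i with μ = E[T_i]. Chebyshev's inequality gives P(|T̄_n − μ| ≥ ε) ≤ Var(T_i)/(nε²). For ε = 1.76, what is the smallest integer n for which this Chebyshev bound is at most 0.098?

Require 79.92/(n·1.76²) ≤ 0.098, i.e. n ≥ 79.92/(0.098·1.76²) = 263.272.
The smallest integer n is 264.

264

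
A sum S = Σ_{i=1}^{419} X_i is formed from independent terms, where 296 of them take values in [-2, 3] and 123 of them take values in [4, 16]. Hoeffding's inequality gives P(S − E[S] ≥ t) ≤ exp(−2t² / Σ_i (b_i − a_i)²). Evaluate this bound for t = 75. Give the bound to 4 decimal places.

0.6389

Σ(b_i − a_i)² = 296·5² + 123·12² = 25112.
Exponent = 2·75² / 25112 = 0.44799.
Bound = exp(−0.44799) = 0.63891.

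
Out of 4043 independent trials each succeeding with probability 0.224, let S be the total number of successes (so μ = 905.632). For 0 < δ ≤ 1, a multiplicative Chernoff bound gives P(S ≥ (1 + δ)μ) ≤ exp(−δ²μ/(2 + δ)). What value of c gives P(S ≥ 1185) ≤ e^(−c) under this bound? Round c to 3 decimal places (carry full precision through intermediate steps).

Write 1185 = (1 + δ)μ, so δ = 1185/905.632 − 1 = 0.3084785…
Then the exponent is δ²μ/(2 + δ) = (1185 − μ)² / (μ·(2 + δ)) = 37.331524.

37.332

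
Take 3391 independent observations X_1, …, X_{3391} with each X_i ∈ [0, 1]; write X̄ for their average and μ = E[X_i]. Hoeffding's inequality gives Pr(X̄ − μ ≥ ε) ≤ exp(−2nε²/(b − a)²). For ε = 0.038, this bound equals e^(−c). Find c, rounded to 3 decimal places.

9.793

c = 2nε²/(b − a)² = 2·3391·0.038² / 1² = 9.7932.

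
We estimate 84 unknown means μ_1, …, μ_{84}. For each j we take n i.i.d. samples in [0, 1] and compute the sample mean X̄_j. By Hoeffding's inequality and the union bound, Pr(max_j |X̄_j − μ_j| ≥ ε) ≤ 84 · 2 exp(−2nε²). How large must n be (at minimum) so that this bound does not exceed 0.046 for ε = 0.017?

14193

Need 2·84·exp(−2nε²) ≤ 0.046, i.e. exp(−2nε²) ≤ 0.046/168.
So 2nε² ≥ ln(168/0.046) = 8.203078.
Hence n ≥ 8.203078/(2·0.017²) = 14192.176.
The smallest integer n is 14193.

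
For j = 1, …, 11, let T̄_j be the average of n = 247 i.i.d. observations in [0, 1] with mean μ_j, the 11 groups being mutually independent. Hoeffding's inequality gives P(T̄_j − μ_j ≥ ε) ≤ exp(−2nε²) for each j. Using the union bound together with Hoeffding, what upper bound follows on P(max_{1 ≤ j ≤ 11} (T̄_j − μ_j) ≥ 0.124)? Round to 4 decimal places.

Per-experiment Hoeffding bound: exp(−2·247·0.124²) = exp(−7.59574) = 0.00050259.
Union bound over 11 events: 11·0.00050259 = 0.00553.

0.0055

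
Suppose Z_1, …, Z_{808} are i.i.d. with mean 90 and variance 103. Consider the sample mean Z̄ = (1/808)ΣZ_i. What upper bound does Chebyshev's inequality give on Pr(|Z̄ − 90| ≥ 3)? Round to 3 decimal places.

0.014

Var(Z̄) = Var(Z_i)/n = 103/808 = 0.12748.
Chebyshev: Pr(|Z̄ − 90| ≥ 3) ≤ Var(Z̄)/(3)² = 103/(808·3²) = 0.0142.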